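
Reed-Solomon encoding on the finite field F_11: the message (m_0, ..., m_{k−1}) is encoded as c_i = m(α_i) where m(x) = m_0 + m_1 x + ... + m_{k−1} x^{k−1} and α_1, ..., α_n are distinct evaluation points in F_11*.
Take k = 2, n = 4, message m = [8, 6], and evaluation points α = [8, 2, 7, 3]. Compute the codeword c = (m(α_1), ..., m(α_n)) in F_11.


c = [1, 9, 6, 4]

Message polynomial: m(x) = 8 + 6·x (mod 11).
For each evaluation point α_i, compute m(α_i) mod 11:
  α_1 = 8: Horner steps 6 → 1, so m(8) = 1.
  α_2 = 2: Horner steps 6 → 9, so m(2) = 9.
  α_3 = 7: Horner steps 6 → 6, so m(7) = 6.
  α_4 = 3: Horner steps 6 → 4, so m(3) = 4.
Codeword c = [1, 9, 6, 4] ∈ F_11^4.


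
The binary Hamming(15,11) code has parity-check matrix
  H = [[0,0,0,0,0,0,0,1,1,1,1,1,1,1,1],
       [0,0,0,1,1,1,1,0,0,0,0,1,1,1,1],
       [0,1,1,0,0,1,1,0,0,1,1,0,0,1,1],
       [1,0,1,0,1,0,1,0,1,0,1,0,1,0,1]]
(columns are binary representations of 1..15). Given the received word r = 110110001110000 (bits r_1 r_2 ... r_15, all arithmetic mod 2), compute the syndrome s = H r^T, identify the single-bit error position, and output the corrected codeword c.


s = (1, 0, 1, 0)^T, error position = 10, corrected codeword c = 110110001010000

Compute s = H r^T mod 2 one row at a time:
  s_1 = 0 + 1 + 1 + 1 + 0 + 0 + 0 + 0 = 3 ≡ 1 (mod 2).
  s_2 = 1 + 1 + 0 + 0 + 0 + 0 + 0 + 0 = 2 ≡ 0 (mod 2).
  s_3 = 1 + 0 + 0 + 0 + 1 + 1 + 0 + 0 = 3 ≡ 1 (mod 2).
  s_4 = 1 + 0 + 1 + 0 + 1 + 1 + 0 + 0 = 4 ≡ 0 (mod 2).
s = (1, 0, 1, 0)^T — this equals column 10 of H (binary 1010), so error is at position 10.
Correct: flip bit 10 of r = 110110001110000 to get c = 110110001010000.


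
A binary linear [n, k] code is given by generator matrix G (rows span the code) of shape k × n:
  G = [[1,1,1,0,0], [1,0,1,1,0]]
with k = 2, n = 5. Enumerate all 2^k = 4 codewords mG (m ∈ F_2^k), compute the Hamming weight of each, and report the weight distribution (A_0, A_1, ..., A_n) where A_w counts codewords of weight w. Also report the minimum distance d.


Weight distribution: A_0 = 1, A_2 = 1, A_3 = 2. Minimum distance d = 2.

Enumerate all 2^2 = 4 messages m ∈ F_2^2.
For each, compute codeword c = mG in F_2^5, then tally its weight.
  m = 00 → c = 00000, weight = 0.
  m = 10 → c = 11100, weight = 3.
  m = 01 → c = 10110, weight = 3.
  m = 11 → c = 01010, weight = 2.
Tally weights:
  weight 0: 1 codewords.
  weight 2: 1 codewords.
  weight 3: 2 codewords.
Minimum distance d = smallest w > 0 with A_w > 0 = 2.
Sanity: Σ A_w = 4 = 2^2 = 4 ✓.


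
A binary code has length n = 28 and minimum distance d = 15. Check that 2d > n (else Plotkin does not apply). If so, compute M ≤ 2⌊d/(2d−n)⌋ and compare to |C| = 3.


Plotkin bound M ≤ 14; given |C| = 3 ≤ bound (satisfied).

Check applicability: 2d = 30, n = 28.
2d − n = 2 > 0, so Plotkin applies.
Compute d/(2d−n) = 15/2 ≈ 7.5000.
⌊d/(2d−n)⌋ = 7.
Plotkin bound: M ≤ 2·7 = 14.
Given |C| = 3, check: satisfied.
This |C| is below the Plotkin bound.


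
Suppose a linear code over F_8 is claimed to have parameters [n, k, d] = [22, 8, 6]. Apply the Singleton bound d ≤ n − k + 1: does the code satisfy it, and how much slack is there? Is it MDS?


Singleton RHS = n − k + 1 = 15, slack = 9, bound satisfied, not MDS.

Singleton bound: d ≤ n − k + 1.
Here n = 22, k = 8, so n − k + 1 = 15.
Given d = 6, check d ≤ 15: YES.
Slack = (n − k + 1) − d = 9.
The code is NOT MDS (slack = 9 > 0).
Description: the claimed parameters are [22, 8, 6]_8; such a code would be non-MDS.


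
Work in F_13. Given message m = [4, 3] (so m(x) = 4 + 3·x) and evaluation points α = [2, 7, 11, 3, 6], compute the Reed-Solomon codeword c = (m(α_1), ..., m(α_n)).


c = [10, 12, 11, 0, 9]

Message polynomial: m(x) = 4 + 3·x (mod 13).
For each evaluation point α_i, compute m(α_i) mod 13:
  α_1 = 2: Horner steps 3 → 10, so m(2) = 10.
  α_2 = 7: Horner steps 3 → 12, so m(7) = 12.
  α_3 = 11: Horner steps 3 → 11, so m(11) = 11.
  α_4 = 3: Horner steps 3 → 0, so m(3) = 0.
  α_5 = 6: Horner steps 3 → 9, so m(6) = 9.
Codeword c = [10, 12, 11, 0, 9] ∈ F_13^5.


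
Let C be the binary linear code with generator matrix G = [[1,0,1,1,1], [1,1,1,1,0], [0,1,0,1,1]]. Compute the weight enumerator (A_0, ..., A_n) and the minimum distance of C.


Weight distribution: A_0 = 1, A_1 = 1, A_2 = 1, A_3 = 3, A_4 = 2. Minimum distance d = 1.

Enumerate all 2^3 = 8 messages m ∈ F_2^3.
For each, compute codeword c = mG in F_2^5, then tally its weight.
  m = 000 → c = 00000, weight = 0.
  m = 100 → c = 10111, weight = 4.
  m = 010 → c = 11110, weight = 4.
  m = 110 → c = 01001, weight = 2.
  m = 001 → c = 01011, weight = 3.
  m = 101 → c = 11100, weight = 3.
  m = 011 → c = 10101, weight = 3.
  m = 111 → c = 00010, weight = 1.
Tally weights:
  weight 0: 1 codewords.
  weight 1: 1 codewords.
  weight 2: 1 codewords.
  weight 3: 3 codewords.
  weight 4: 2 codewords.
Minimum distance d = smallest w > 0 with A_w > 0 = 1.
Sanity: Σ A_w = 8 = 2^3 = 8 ✓.


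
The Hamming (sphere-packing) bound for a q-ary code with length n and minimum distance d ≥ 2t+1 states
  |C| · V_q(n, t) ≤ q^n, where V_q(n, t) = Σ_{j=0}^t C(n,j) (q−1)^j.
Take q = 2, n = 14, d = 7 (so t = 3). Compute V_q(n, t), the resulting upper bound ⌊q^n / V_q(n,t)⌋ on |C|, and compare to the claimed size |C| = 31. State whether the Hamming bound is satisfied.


V_q(n, t) = 470, q^n = 16384, Hamming bound = 34, |C| = 31 ≤ bound (satisfied).

Step 1: Compute V_q(n, t) = Σ_{j=0}^3 C(n, j) (q−1)^j.
  j = 0: C(14,0)·(1)^0 = 1·1 = 1.
  j = 1: C(14,1)·(1)^1 = 14·1 = 14.
  j = 2: C(14,2)·(1)^2 = 91·1 = 91.
  j = 3: C(14,3)·(1)^3 = 364·1 = 364.
  V_q(n, t) = 1 + 14 + 91 + 364 = 470.
Step 2: q^n = 2^14 = 16384.
Step 3: Hamming bound ⌊q^n / V_q(n,t)⌋ = ⌊16384/470⌋ = 34.
Step 4: Compare |C| = 31 to 34: satisfied.
The claimed |C| lies below the Hamming bound.


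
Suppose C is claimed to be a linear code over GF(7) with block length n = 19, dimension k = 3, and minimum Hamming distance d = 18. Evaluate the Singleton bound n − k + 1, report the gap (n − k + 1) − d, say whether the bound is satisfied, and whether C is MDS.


Singleton RHS = n − k + 1 = 17, slack = -1, bound violated (no such code; not MDS).

Singleton bound: d ≤ n − k + 1.
Here n = 19, k = 3, so n − k + 1 = 17.
Given d = 18, check d ≤ 17: NO.
Slack = (n − k + 1) − d = -1.
The slack is negative: d = 18 exceeds n − k + 1 = 17 by 1, so the Singleton bound is violated and no linear [19, 3, 18]_7 code can exist. In particular it is not MDS (MDS requires d = n − k + 1 exactly).
Description: the claimed parameters are [19, 3, 18]_7; such a code would be impossible (violates the Singleton bound).


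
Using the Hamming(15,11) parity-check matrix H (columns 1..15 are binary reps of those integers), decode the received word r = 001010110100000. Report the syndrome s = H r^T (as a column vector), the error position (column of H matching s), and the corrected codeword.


s = (0, 0, 1, 1)^T, error position = 3, corrected codeword c = 000010110100000

Compute s = H r^T mod 2 one row at a time:
  s_1 = 1 + 0 + 1 + 0 + 0 + 0 + 0 + 0 = 2 ≡ 0 (mod 2).
  s_2 = 0 + 1 + 0 + 1 + 0 + 0 + 0 + 0 = 2 ≡ 0 (mod 2).
  s_3 = 0 + 1 + 0 + 1 + 1 + 0 + 0 + 0 = 3 ≡ 1 (mod 2).
  s_4 = 0 + 1 + 1 + 1 + 0 + 0 + 0 + 0 = 3 ≡ 1 (mod 2).
s = (0, 0, 1, 1)^T — this equals column 3 of H (binary 0011), so error is at position 3.
Correct: flip bit 3 of r = 001010110100000 to get c = 000010110100000.


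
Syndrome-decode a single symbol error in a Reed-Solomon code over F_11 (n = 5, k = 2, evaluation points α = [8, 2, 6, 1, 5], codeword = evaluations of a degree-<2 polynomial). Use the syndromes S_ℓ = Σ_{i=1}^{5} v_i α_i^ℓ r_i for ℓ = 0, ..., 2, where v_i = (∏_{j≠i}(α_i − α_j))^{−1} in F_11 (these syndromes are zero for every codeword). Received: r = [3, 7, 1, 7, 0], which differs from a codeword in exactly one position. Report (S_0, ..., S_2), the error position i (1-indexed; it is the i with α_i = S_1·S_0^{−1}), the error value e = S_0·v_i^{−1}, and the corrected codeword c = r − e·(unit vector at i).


S = (2, 4, 8), error at position 2, error magnitude e = 10, c = [3, 8, 1, 7, 0].

Step 1: column multipliers v_i = (∏_{j≠i}(α_i − α_j))^{−1} mod 11.
  i = 1 (α = 8): (8−2)(8−6)(8−1)(8−5) = 6·2·7·3 = 252 ≡ 10, so v_1 = 10^{−1} = 10 (mod 11).
  i = 2 (α = 2): (2−8)(2−6)(2−1)(2−5) = (−6)·(−4)·1·(−3) = −72 ≡ 5, so v_2 = 5^{−1} = 9 (mod 11).
  i = 3 (α = 6): (6−8)(6−2)(6−1)(6−5) = (−2)·4·5·1 = −40 ≡ 4, so v_3 = 4^{−1} = 3 (mod 11).
  i = 4 (α = 1): (1−8)(1−2)(1−6)(1−5) = (−7)·(−1)·(−5)·(−4) = 140 ≡ 8, so v_4 = 8^{−1} = 7 (mod 11).
  i = 5 (α = 5): (5−8)(5−2)(5−6)(5−1) = (−3)·3·(−1)·4 = 36 ≡ 3, so v_5 = 3^{−1} = 4 (mod 11).
  v = [10, 9, 3, 7, 4].
Step 2: syndromes of r = [3, 7, 1, 7, 0] (all sums mod 11).
  S_0 = Σ v_i r_i = 10·3 + 9·7 + 3·1 + 7·7 + 4·0 = 145 ≡ 2.
  S_1 = Σ v_i α_i r_i = 10·8·3 + 9·2·7 + 3·6·1 + 7·1·7 + 4·5·0 = 433 ≡ 4.
  α_i^2 mod 11 = [9, 4, 3, 1, 3].
  S_2 = Σ v_i α_i^2 r_i = 10·9·3 + 9·4·7 + 3·3·1 + 7·1·7 + 4·3·0 = 580 ≡ 8.
  S = (2, 4, 8) ≠ 0, so r is not a codeword (an error is present).
Step 3: locate the error. For a single error e at position i, S_ℓ = v_i·e·α_i^ℓ, so α_err = S_1/S_0.
  S_0^{−1} = 2^{−1} = 6 (mod 11), so α_err = 4·6 = 24 ≡ 2 = α_2. Error position i = 2.
  Consistency check: S_2/S_1 = 8·3 = 24 ≡ 2 = α_err ✓ (single-error assumption holds).
Step 4: error magnitude e = S_0/v_2 = S_0·∏_{j≠2}(α_2 − α_j) = 2·5 = 10 ≡ 10 (mod 11).
Step 5: correct position 2: c_2 = r_2 − e = 7 − 10 ≡ 8 (mod 11). Hence c = [3, 8, 1, 7, 0].
  Check: interpolating c through the α_i gives m(x) = 6 + 1·x (degree < 2) with m(α_i) = c_i for every i, so c is indeed a codeword.


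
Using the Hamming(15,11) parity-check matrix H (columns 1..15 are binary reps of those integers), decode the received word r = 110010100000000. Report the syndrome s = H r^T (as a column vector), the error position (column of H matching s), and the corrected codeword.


s = (0, 0, 0, 1)^T, error position = 1, corrected codeword c = 010010100000000

Compute s = H r^T mod 2 one row at a time:
  s_1 = 0 + 0 + 0 + 0 + 0 + 0 + 0 + 0 = 0 ≡ 0 (mod 2).
  s_2 = 0 + 1 + 0 + 1 + 0 + 0 + 0 + 0 = 2 ≡ 0 (mod 2).
  s_3 = 1 + 0 + 0 + 1 + 0 + 0 + 0 + 0 = 2 ≡ 0 (mod 2).
  s_4 = 1 + 0 + 1 + 1 + 0 + 0 + 0 + 0 = 3 ≡ 1 (mod 2).
s = (0, 0, 0, 1)^T — this equals column 1 of H (binary 0001), so error is at position 1.
Correct: flip bit 1 of r = 110010100000000 to get c = 010010100000000.


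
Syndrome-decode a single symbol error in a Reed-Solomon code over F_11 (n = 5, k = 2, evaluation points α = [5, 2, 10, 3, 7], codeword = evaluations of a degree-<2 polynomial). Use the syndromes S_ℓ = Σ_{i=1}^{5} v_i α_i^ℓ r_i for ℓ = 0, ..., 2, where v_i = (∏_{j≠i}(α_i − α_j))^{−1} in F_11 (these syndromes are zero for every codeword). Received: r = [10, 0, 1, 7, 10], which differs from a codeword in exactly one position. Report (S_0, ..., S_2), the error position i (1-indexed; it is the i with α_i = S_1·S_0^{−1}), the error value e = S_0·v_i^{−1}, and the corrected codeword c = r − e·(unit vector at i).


S = (8, 1, 7), error at position 5, error magnitude e = 8, c = [10, 0, 1, 7, 2].

Step 1: column multipliers v_i = (∏_{j≠i}(α_i − α_j))^{−1} mod 11.
  i = 1 (α = 5): (5−2)(5−10)(5−3)(5−7) = 3·(−5)·2·(−2) = 60 ≡ 5, so v_1 = 5^{−1} = 9 (mod 11).
  i = 2 (α = 2): (2−5)(2−10)(2−3)(2−7) = (−3)·(−8)·(−1)·(−5) = 120 ≡ 10, so v_2 = 10^{−1} = 10 (mod 11).
  i = 3 (α = 10): (10−5)(10−2)(10−3)(10−7) = 5·8·7·3 = 840 ≡ 4, so v_3 = 4^{−1} = 3 (mod 11).
  i = 4 (α = 3): (3−5)(3−2)(3−10)(3−7) = (−2)·1·(−7)·(−4) = −56 ≡ 10, so v_4 = 10^{−1} = 10 (mod 11).
  i = 5 (α = 7): (7−5)(7−2)(7−10)(7−3) = 2·5·(−3)·4 = −120 ≡ 1, so v_5 = 1^{−1} = 1 (mod 11).
  v = [9, 10, 3, 10, 1].
Step 2: syndromes of r = [10, 0, 1, 7, 10] (all sums mod 11).
  S_0 = Σ v_i r_i = 9·10 + 10·0 + 3·1 + 10·7 + 1·10 = 173 ≡ 8.
  S_1 = Σ v_i α_i r_i = 9·5·10 + 10·2·0 + 3·10·1 + 10·3·7 + 1·7·10 = 760 ≡ 1.
  α_i^2 mod 11 = [3, 4, 1, 9, 5].
  S_2 = Σ v_i α_i^2 r_i = 9·3·10 + 10·4·0 + 3·1·1 + 10·9·7 + 1·5·10 = 953 ≡ 7.
  S = (8, 1, 7) ≠ 0, so r is not a codeword (an error is present).
Step 3: locate the error. For a single error e at position i, S_ℓ = v_i·e·α_i^ℓ, so α_err = S_1/S_0.
  S_0^{−1} = 8^{−1} = 7 (mod 11), so α_err = 1·7 = 7 ≡ 7 = α_5. Error position i = 5.
  Consistency check: S_2/S_1 = 7·1 = 7 ≡ 7 = α_err ✓ (single-error assumption holds).
Step 4: error magnitude e = S_0/v_5 = S_0·∏_{j≠5}(α_5 − α_j) = 8·1 = 8 ≡ 8 (mod 11).
Step 5: correct position 5: c_5 = r_5 − e = 10 − 8 ≡ 2 (mod 11). Hence c = [10, 0, 1, 7, 2].
  Check: interpolating c through the α_i gives m(x) = 8 + 7·x (degree < 2) with m(α_i) = c_i for every i, so c is indeed a codeword.


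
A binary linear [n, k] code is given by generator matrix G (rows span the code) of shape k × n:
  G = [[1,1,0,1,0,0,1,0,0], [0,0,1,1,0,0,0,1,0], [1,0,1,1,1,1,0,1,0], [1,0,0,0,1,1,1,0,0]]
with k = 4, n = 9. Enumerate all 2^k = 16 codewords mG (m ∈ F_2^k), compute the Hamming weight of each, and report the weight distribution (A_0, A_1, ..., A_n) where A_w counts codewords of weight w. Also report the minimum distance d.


Weight distribution: A_0 = 1, A_1 = 1, A_3 = 3, A_4 = 5, A_5 = 3, A_6 = 2, A_7 = 1. Minimum distance d = 1.

Enumerate all 2^4 = 16 messages m ∈ F_2^4.
For each, compute codeword c = mG in F_2^9, then tally its weight.
  m = 0000 → c = 000000000, weight = 0.
  m = 1000 → c = 110100100, weight = 4.
  m = 0100 → c = 001100010, weight = 3.
  m = 1100 → c = 111000110, weight = 5.
  m = 0010 → c = 101111010, weight = 6.
  m = 1010 → c = 011011110, weight = 6.
  m = 0110 → c = 100011000, weight = 3.
  m = 1110 → c = 010111100, weight = 5.
  m = 0001 → c = 100011100, weight = 4.
  m = 1001 → c = 010111000, weight = 4.
  m = 0101 → c = 101111110, weight = 7.
  m = 1101 → c = 011011010, weight = 5.
  m = 0011 → c = 001100110, weight = 4.
  m = 1011 → c = 111000010, weight = 4.
  m = 0111 → c = 000000100, weight = 1.
  m = 1111 → c = 110100000, weight = 3.
Tally weights:
  weight 0: 1 codewords.
  weight 1: 1 codewords.
  weight 3: 3 codewords.
  weight 4: 5 codewords.
  weight 5: 3 codewords.
  weight 6: 2 codewords.
  weight 7: 1 codewords.
Minimum distance d = smallest w > 0 with A_w > 0 = 1.
Sanity: Σ A_w = 16 = 2^4 = 16 ✓.


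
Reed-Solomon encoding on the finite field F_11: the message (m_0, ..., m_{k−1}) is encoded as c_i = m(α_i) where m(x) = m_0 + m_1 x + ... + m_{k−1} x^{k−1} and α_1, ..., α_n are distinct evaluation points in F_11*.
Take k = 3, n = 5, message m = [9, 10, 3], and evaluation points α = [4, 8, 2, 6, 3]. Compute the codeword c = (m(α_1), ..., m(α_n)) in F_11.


c = [9, 6, 8, 1, 0]

Message polynomial: m(x) = 9 + 10·x + 3·x^2 (mod 11).
For each evaluation point α_i, compute m(α_i) mod 11:
  α_1 = 4: Horner steps 3 → 0 → 9, so m(4) = 9.
  α_2 = 8: Horner steps 3 → 1 → 6, so m(8) = 6.
  α_3 = 2: Horner steps 3 → 5 → 8, so m(2) = 8.
  α_4 = 6: Horner steps 3 → 6 → 1, so m(6) = 1.
  α_5 = 3: Horner steps 3 → 8 → 0, so m(3) = 0.
Codeword c = [9, 6, 8, 1, 0] ∈ F_11^5.


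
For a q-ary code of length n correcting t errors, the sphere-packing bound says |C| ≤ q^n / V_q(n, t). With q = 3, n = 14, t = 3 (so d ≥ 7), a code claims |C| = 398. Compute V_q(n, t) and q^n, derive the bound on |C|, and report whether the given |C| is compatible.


V_q(n, t) = 3305, q^n = 4782969, Hamming bound = 1447, |C| = 398 ≤ bound (satisfied).

Step 1: Compute V_q(n, t) = Σ_{j=0}^3 C(n, j) (q−1)^j.
  j = 0: C(14,0)·(2)^0 = 1·1 = 1.
  j = 1: C(14,1)·(2)^1 = 14·2 = 28.
  j = 2: C(14,2)·(2)^2 = 91·4 = 364.
  j = 3: C(14,3)·(2)^3 = 364·8 = 2912.
  V_q(n, t) = 1 + 28 + 364 + 2912 = 3305.
Step 2: q^n = 3^14 = 4782969.
Step 3: Hamming bound ⌊q^n / V_q(n,t)⌋ = ⌊4782969/3305⌋ = 1447.
Step 4: Compare |C| = 398 to 1447: satisfied.
The claimed |C| lies below the Hamming bound.


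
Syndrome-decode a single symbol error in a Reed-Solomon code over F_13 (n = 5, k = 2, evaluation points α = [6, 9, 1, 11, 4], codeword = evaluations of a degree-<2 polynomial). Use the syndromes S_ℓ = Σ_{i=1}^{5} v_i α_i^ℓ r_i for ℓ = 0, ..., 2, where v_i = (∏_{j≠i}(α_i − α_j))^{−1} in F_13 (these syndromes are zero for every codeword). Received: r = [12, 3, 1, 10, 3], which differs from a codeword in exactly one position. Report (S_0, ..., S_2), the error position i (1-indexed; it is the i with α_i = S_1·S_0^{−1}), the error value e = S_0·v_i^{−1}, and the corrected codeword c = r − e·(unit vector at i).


S = (1, 4, 3), error at position 5, error magnitude e = 11, c = [12, 3, 1, 10, 5].

Step 1: column multipliers v_i = (∏_{j≠i}(α_i − α_j))^{−1} mod 13.
  i = 1 (α = 6): (6−9)(6−1)(6−11)(6−4) = (−3)·5·(−5)·2 = 150 ≡ 7, so v_1 = 7^{−1} = 2 (mod 13).
  i = 2 (α = 9): (9−6)(9−1)(9−11)(9−4) = 3·8·(−2)·5 = −240 ≡ 7, so v_2 = 7^{−1} = 2 (mod 13).
  i = 3 (α = 1): (1−6)(1−9)(1−11)(1−4) = (−5)·(−8)·(−10)·(−3) = 1200 ≡ 4, so v_3 = 4^{−1} = 10 (mod 13).
  i = 4 (α = 11): (11−6)(11−9)(11−1)(11−4) = 5·2·10·7 = 700 ≡ 11, so v_4 = 11^{−1} = 6 (mod 13).
  i = 5 (α = 4): (4−6)(4−9)(4−1)(4−11) = (−2)·(−5)·3·(−7) = −210 ≡ 11, so v_5 = 11^{−1} = 6 (mod 13).
  v = [2, 2, 10, 6, 6].
Step 2: syndromes of r = [12, 3, 1, 10, 3] (all sums mod 13).
  S_0 = Σ v_i r_i = 2·12 + 2·3 + 10·1 + 6·10 + 6·3 = 118 ≡ 1.
  S_1 = Σ v_i α_i r_i = 2·6·12 + 2·9·3 + 10·1·1 + 6·11·10 + 6·4·3 = 940 ≡ 4.
  α_i^2 mod 13 = [10, 3, 1, 4, 3].
  S_2 = Σ v_i α_i^2 r_i = 2·10·12 + 2·3·3 + 10·1·1 + 6·4·10 + 6·3·3 = 562 ≡ 3.
  S = (1, 4, 3) ≠ 0, so r is not a codeword (an error is present).
Step 3: locate the error. For a single error e at position i, S_ℓ = v_i·e·α_i^ℓ, so α_err = S_1/S_0.
  S_0^{−1} = 1^{−1} = 1 (mod 13), so α_err = 4·1 = 4 ≡ 4 = α_5. Error position i = 5.
  Consistency check: S_2/S_1 = 3·10 = 30 ≡ 4 = α_err ✓ (single-error assumption holds).
Step 4: error magnitude e = S_0/v_5 = S_0·∏_{j≠5}(α_5 − α_j) = 1·11 = 11 ≡ 11 (mod 13).
Step 5: correct position 5: c_5 = r_5 − e = 3 − 11 ≡ 5 (mod 13). Hence c = [12, 3, 1, 10, 5].
  Check: interpolating c through the α_i gives m(x) = 4 + 10·x (degree < 2) with m(α_i) = c_i for every i, so c is indeed a codeword.


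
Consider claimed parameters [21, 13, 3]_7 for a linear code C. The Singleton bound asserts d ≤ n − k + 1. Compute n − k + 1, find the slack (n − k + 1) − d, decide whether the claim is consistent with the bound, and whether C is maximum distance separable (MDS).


Singleton RHS = n − k + 1 = 9, slack = 6, bound satisfied, not MDS.

Singleton bound: d ≤ n − k + 1.
Here n = 21, k = 13, so n − k + 1 = 9.
Given d = 3, check d ≤ 9: YES.
Slack = (n − k + 1) − d = 6.
The code is NOT MDS (slack = 6 > 0).
Description: the claimed parameters are [21, 13, 3]_7; such a code would be non-MDS.


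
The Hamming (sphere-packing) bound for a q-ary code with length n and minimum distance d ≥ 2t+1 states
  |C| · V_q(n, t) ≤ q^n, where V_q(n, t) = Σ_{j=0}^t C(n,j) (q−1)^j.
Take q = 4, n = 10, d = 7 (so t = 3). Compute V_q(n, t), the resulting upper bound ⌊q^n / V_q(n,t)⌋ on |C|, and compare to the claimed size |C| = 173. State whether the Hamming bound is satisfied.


V_q(n, t) = 3676, q^n = 1048576, Hamming bound = 285, |C| = 173 ≤ bound (satisfied).

Step 1: Compute V_q(n, t) = Σ_{j=0}^3 C(n, j) (q−1)^j.
  j = 0: C(10,0)·(3)^0 = 1·1 = 1.
  j = 1: C(10,1)·(3)^1 = 10·3 = 30.
  j = 2: C(10,2)·(3)^2 = 45·9 = 405.
  j = 3: C(10,3)·(3)^3 = 120·27 = 3240.
  V_q(n, t) = 1 + 30 + 405 + 3240 = 3676.
Step 2: q^n = 4^10 = 1048576.
Step 3: Hamming bound ⌊q^n / V_q(n,t)⌋ = ⌊1048576/3676⌋ = 285.
Step 4: Compare |C| = 173 to 285: satisfied.
The claimed |C| lies below the Hamming bound.


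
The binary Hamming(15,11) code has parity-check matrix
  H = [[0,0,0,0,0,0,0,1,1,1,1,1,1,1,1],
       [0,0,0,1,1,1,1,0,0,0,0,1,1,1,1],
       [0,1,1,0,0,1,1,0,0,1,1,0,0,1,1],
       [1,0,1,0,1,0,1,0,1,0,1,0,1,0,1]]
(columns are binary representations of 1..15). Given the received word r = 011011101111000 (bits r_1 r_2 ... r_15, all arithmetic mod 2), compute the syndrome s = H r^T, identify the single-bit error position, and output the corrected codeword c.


s = (0, 0, 0, 1)^T, error position = 1, corrected codeword c = 111011101111000

Compute s = H r^T mod 2 one row at a time:
  s_1 = 0 + 1 + 1 + 1 + 1 + 0 + 0 + 0 = 4 ≡ 0 (mod 2).
  s_2 = 0 + 1 + 1 + 1 + 1 + 0 + 0 + 0 = 4 ≡ 0 (mod 2).
  s_3 = 1 + 1 + 1 + 1 + 1 + 1 + 0 + 0 = 6 ≡ 0 (mod 2).
  s_4 = 0 + 1 + 1 + 1 + 1 + 1 + 0 + 0 = 5 ≡ 1 (mod 2).
s = (0, 0, 0, 1)^T — this equals column 1 of H (binary 0001), so error is at position 1.
Correct: flip bit 1 of r = 011011101111000 to get c = 111011101111000.


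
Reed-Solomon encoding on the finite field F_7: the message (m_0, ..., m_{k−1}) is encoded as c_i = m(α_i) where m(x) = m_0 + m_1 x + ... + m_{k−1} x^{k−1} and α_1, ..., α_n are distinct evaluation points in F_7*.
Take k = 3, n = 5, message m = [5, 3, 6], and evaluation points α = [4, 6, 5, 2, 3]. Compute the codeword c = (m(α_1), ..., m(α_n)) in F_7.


c = [1, 1, 2, 0, 5]

Message polynomial: m(x) = 5 + 3·x + 6·x^2 (mod 7).
For each evaluation point α_i, compute m(α_i) mod 7:
  α_1 = 4: Horner steps 6 → 6 → 1, so m(4) = 1.
  α_2 = 6: Horner steps 6 → 4 → 1, so m(6) = 1.
  α_3 = 5: Horner steps 6 → 5 → 2, so m(5) = 2.
  α_4 = 2: Horner steps 6 → 1 → 0, so m(2) = 0.
  α_5 = 3: Horner steps 6 → 0 → 5, so m(3) = 5.
Codeword c = [1, 1, 2, 0, 5] ∈ F_7^5.


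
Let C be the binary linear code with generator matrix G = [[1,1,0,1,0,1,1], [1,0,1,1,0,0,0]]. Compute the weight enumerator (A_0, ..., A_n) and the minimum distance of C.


Weight distribution: A_0 = 1, A_3 = 1, A_4 = 1, A_5 = 1. Minimum distance d = 3.

Enumerate all 2^2 = 4 messages m ∈ F_2^2.
For each, compute codeword c = mG in F_2^7, then tally its weight.
  m = 00 → c = 0000000, weight = 0.
  m = 10 → c = 1101011, weight = 5.
  m = 01 → c = 1011000, weight = 3.
  m = 11 → c = 0110011, weight = 4.
Tally weights:
  weight 0: 1 codewords.
  weight 3: 1 codewords.
  weight 4: 1 codewords.
  weight 5: 1 codewords.
Minimum distance d = smallest w > 0 with A_w > 0 = 3.
Sanity: Σ A_w = 4 = 2^2 = 4 ✓.


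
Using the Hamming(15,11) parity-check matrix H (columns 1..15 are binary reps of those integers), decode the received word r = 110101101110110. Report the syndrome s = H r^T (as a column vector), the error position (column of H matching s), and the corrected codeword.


s = (1, 1, 0, 1)^T, error position = 13, corrected codeword c = 110101101110010

Compute s = H r^T mod 2 one row at a time:
  s_1 = 0 + 1 + 1 + 1 + 0 + 1 + 1 + 0 = 5 ≡ 1 (mod 2).
  s_2 = 1 + 0 + 1 + 1 + 0 + 1 + 1 + 0 = 5 ≡ 1 (mod 2).
  s_3 = 1 + 0 + 1 + 1 + 1 + 1 + 1 + 0 = 6 ≡ 0 (mod 2).
  s_4 = 1 + 0 + 0 + 1 + 1 + 1 + 1 + 0 = 5 ≡ 1 (mod 2).
s = (1, 1, 0, 1)^T — this equals column 13 of H (binary 1101), so error is at position 13.
Correct: flip bit 13 of r = 110101101110110 to get c = 110101101110010.


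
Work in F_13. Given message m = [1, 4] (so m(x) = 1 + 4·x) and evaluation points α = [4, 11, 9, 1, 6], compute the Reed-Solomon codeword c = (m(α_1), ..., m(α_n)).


c = [4, 6, 11, 5, 12]

Message polynomial: m(x) = 1 + 4·x (mod 13).
For each evaluation point α_i, compute m(α_i) mod 13:
  α_1 = 4: Horner steps 4 → 4, so m(4) = 4.
  α_2 = 11: Horner steps 4 → 6, so m(11) = 6.
  α_3 = 9: Horner steps 4 → 11, so m(9) = 11.
  α_4 = 1: Horner steps 4 → 5, so m(1) = 5.
  α_5 = 6: Horner steps 4 → 12, so m(6) = 12.
Codeword c = [4, 6, 11, 5, 12] ∈ F_13^5.


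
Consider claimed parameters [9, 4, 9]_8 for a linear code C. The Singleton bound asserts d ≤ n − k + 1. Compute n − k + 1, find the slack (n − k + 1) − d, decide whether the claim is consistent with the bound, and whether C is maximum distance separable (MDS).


Singleton RHS = n − k + 1 = 6, slack = -3, bound violated (no such code; not MDS).

Singleton bound: d ≤ n − k + 1.
Here n = 9, k = 4, so n − k + 1 = 6.
Given d = 9, check d ≤ 6: NO.
Slack = (n − k + 1) − d = -3.
The slack is negative: d = 9 exceeds n − k + 1 = 6 by 3, so the Singleton bound is violated and no linear [9, 4, 9]_8 code can exist. In particular it is not MDS (MDS requires d = n − k + 1 exactly).
Description: the claimed parameters are [9, 4, 9]_8; such a code would be impossible (violates the Singleton bound).


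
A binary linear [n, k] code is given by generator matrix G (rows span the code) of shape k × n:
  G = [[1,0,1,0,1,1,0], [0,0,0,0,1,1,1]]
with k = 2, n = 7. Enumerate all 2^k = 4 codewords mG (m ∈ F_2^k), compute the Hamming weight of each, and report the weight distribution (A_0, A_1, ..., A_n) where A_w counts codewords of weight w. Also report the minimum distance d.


Weight distribution: A_0 = 1, A_3 = 2, A_4 = 1. Minimum distance d = 3.

Enumerate all 2^2 = 4 messages m ∈ F_2^2.
For each, compute codeword c = mG in F_2^7, then tally its weight.
  m = 00 → c = 0000000, weight = 0.
  m = 10 → c = 1010110, weight = 4.
  m = 01 → c = 0000111, weight = 3.
  m = 11 → c = 1010001, weight = 3.
Tally weights:
  weight 0: 1 codewords.
  weight 3: 2 codewords.
  weight 4: 1 codewords.
Minimum distance d = smallest w > 0 with A_w > 0 = 3.
Sanity: Σ A_w = 4 = 2^2 = 4 ✓.


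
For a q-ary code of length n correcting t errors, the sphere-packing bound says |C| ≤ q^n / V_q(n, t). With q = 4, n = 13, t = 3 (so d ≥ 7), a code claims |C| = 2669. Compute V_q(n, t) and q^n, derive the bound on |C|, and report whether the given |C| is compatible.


V_q(n, t) = 8464, q^n = 67108864, Hamming bound = 7928, |C| = 2669 ≤ bound (satisfied).

Step 1: Compute V_q(n, t) = Σ_{j=0}^3 C(n, j) (q−1)^j.
  j = 0: C(13,0)·(3)^0 = 1·1 = 1.
  j = 1: C(13,1)·(3)^1 = 13·3 = 39.
  j = 2: C(13,2)·(3)^2 = 78·9 = 702.
  j = 3: C(13,3)·(3)^3 = 286·27 = 7722.
  V_q(n, t) = 1 + 39 + 702 + 7722 = 8464.
Step 2: q^n = 4^13 = 67108864.
Step 3: Hamming bound ⌊q^n / V_q(n,t)⌋ = ⌊67108864/8464⌋ = 7928.
Step 4: Compare |C| = 2669 to 7928: satisfied.
The claimed |C| lies below the Hamming bound.


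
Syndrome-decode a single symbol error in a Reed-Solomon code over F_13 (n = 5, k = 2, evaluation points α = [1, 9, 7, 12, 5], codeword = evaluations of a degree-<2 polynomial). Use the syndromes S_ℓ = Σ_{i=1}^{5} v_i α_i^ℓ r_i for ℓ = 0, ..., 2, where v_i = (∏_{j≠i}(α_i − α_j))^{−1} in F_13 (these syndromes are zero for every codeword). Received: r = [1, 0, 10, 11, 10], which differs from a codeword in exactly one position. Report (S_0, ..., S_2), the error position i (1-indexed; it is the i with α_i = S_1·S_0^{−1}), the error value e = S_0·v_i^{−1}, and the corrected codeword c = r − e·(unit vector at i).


S = (12, 8, 1), error at position 5, error magnitude e = 3, c = [1, 0, 10, 11, 7].

Step 1: column multipliers v_i = (∏_{j≠i}(α_i − α_j))^{−1} mod 13.
  i = 1 (α = 1): (1−9)(1−7)(1−12)(1−5) = (−8)·(−6)·(−11)·(−4) = 2112 ≡ 6, so v_1 = 6^{−1} = 11 (mod 13).
  i = 2 (α = 9): (9−1)(9−7)(9−12)(9−5) = 8·2·(−3)·4 = −192 ≡ 3, so v_2 = 3^{−1} = 9 (mod 13).
  i = 3 (α = 7): (7−1)(7−9)(7−12)(7−5) = 6·(−2)·(−5)·2 = 120 ≡ 3, so v_3 = 3^{−1} = 9 (mod 13).
  i = 4 (α = 12): (12−1)(12−9)(12−7)(12−5) = 11·3·5·7 = 1155 ≡ 11, so v_4 = 11^{−1} = 6 (mod 13).
  i = 5 (α = 5): (5−1)(5−9)(5−7)(5−12) = 4·(−4)·(−2)·(−7) = −224 ≡ 10, so v_5 = 10^{−1} = 4 (mod 13).
  v = [11, 9, 9, 6, 4].
Step 2: syndromes of r = [1, 0, 10, 11, 10] (all sums mod 13).
  S_0 = Σ v_i r_i = 11·1 + 9·0 + 9·10 + 6·11 + 4·10 = 207 ≡ 12.
  S_1 = Σ v_i α_i r_i = 11·1·1 + 9·9·0 + 9·7·10 + 6·12·11 + 4·5·10 = 1633 ≡ 8.
  α_i^2 mod 13 = [1, 3, 10, 1, 12].
  S_2 = Σ v_i α_i^2 r_i = 11·1·1 + 9·3·0 + 9·10·10 + 6·1·11 + 4·12·10 = 1457 ≡ 1.
  S = (12, 8, 1) ≠ 0, so r is not a codeword (an error is present).
Step 3: locate the error. For a single error e at position i, S_ℓ = v_i·e·α_i^ℓ, so α_err = S_1/S_0.
  S_0^{−1} = 12^{−1} = 12 (mod 13), so α_err = 8·12 = 96 ≡ 5 = α_5. Error position i = 5.
  Consistency check: S_2/S_1 = 1·5 = 5 ≡ 5 = α_err ✓ (single-error assumption holds).
Step 4: error magnitude e = S_0/v_5 = S_0·∏_{j≠5}(α_5 − α_j) = 12·10 = 120 ≡ 3 (mod 13).
Step 5: correct position 5: c_5 = r_5 − e = 10 − 3 ≡ 7 (mod 13). Hence c = [1, 0, 10, 11, 7].
  Check: interpolating c through the α_i gives m(x) = 6 + 8·x (degree < 2) with m(α_i) = c_i for every i, so c is indeed a codeword.


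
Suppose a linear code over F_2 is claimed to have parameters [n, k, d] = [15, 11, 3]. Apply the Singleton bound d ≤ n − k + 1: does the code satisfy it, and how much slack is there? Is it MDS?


Singleton RHS = n − k + 1 = 5, slack = 2, bound satisfied, not MDS.

Singleton bound: d ≤ n − k + 1.
Here n = 15, k = 11, so n − k + 1 = 5.
Given d = 3, check d ≤ 5: YES.
Slack = (n − k + 1) − d = 2.
The code is NOT MDS (slack = 2 > 0).
Description: the claimed parameters are [15, 11, 3]_2; such a code would be non-MDS.


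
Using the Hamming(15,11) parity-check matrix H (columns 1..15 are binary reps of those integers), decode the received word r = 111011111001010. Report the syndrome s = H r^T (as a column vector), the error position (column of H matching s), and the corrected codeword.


s = (0, 1, 1, 1)^T, error position = 7, corrected codeword c = 111011011001010

Compute s = H r^T mod 2 one row at a time:
  s_1 = 1 + 1 + 0 + 0 + 1 + 0 + 1 + 0 = 4 ≡ 0 (mod 2).
  s_2 = 0 + 1 + 1 + 1 + 1 + 0 + 1 + 0 = 5 ≡ 1 (mod 2).
  s_3 = 1 + 1 + 1 + 1 + 0 + 0 + 1 + 0 = 5 ≡ 1 (mod 2).
  s_4 = 1 + 1 + 1 + 1 + 1 + 0 + 0 + 0 = 5 ≡ 1 (mod 2).
s = (0, 1, 1, 1)^T — this equals column 7 of H (binary 0111), so error is at position 7.
Correct: flip bit 7 of r = 111011111001010 to get c = 111011011001010.


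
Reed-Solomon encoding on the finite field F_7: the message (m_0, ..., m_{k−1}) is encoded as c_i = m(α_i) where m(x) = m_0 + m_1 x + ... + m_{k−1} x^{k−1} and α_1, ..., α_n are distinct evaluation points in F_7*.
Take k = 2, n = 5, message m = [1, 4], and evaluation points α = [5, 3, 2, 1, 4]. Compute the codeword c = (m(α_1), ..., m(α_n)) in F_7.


c = [0, 6, 2, 5, 3]

Message polynomial: m(x) = 1 + 4·x (mod 7).
For each evaluation point α_i, compute m(α_i) mod 7:
  α_1 = 5: Horner steps 4 → 0, so m(5) = 0.
  α_2 = 3: Horner steps 4 → 6, so m(3) = 6.
  α_3 = 2: Horner steps 4 → 2, so m(2) = 2.
  α_4 = 1: Horner steps 4 → 5, so m(1) = 5.
  α_5 = 4: Horner steps 4 → 3, so m(4) = 3.
Codeword c = [0, 6, 2, 5, 3] ∈ F_7^5.


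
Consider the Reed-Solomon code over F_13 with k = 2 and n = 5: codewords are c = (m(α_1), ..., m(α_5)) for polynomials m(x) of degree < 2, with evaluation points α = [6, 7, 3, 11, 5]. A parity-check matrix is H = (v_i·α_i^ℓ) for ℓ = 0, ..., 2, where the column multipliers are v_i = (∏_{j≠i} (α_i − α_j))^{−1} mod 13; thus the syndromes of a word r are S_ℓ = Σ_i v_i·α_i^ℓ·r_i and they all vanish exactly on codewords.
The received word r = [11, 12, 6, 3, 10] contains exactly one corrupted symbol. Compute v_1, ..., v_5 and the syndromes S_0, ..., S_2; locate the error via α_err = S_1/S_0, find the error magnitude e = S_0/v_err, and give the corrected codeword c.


S = (5, 2, 6), error at position 3, error magnitude e = 11, c = [11, 12, 8, 3, 10].

Step 1: column multipliers v_i = (∏_{j≠i}(α_i − α_j))^{−1} mod 13.
  i = 1 (α = 6): (6−7)(6−3)(6−11)(6−5) = (−1)·3·(−5)·1 = 15 ≡ 2, so v_1 = 2^{−1} = 7 (mod 13).
  i = 2 (α = 7): (7−6)(7−3)(7−11)(7−5) = 1·4·(−4)·2 = −32 ≡ 7, so v_2 = 7^{−1} = 2 (mod 13).
  i = 3 (α = 3): (3−6)(3−7)(3−11)(3−5) = (−3)·(−4)·(−8)·(−2) = 192 ≡ 10, so v_3 = 10^{−1} = 4 (mod 13).
  i = 4 (α = 11): (11−6)(11−7)(11−3)(11−5) = 5·4·8·6 = 960 ≡ 11, so v_4 = 11^{−1} = 6 (mod 13).
  i = 5 (α = 5): (5−6)(5−7)(5−3)(5−11) = (−1)·(−2)·2·(−6) = −24 ≡ 2, so v_5 = 2^{−1} = 7 (mod 13).
  v = [7, 2, 4, 6, 7].
Step 2: syndromes of r = [11, 12, 6, 3, 10] (all sums mod 13).
  S_0 = Σ v_i r_i = 7·11 + 2·12 + 4·6 + 6·3 + 7·10 = 213 ≡ 5.
  S_1 = Σ v_i α_i r_i = 7·6·11 + 2·7·12 + 4·3·6 + 6·11·3 + 7·5·10 = 1250 ≡ 2.
  α_i^2 mod 13 = [10, 10, 9, 4, 12].
  S_2 = Σ v_i α_i^2 r_i = 7·10·11 + 2·10·12 + 4·9·6 + 6·4·3 + 7·12·10 = 2138 ≡ 6.
  S = (5, 2, 6) ≠ 0, so r is not a codeword (an error is present).
Step 3: locate the error. For a single error e at position i, S_ℓ = v_i·e·α_i^ℓ, so α_err = S_1/S_0.
  S_0^{−1} = 5^{−1} = 8 (mod 13), so α_err = 2·8 = 16 ≡ 3 = α_3. Error position i = 3.
  Consistency check: S_2/S_1 = 6·7 = 42 ≡ 3 = α_err ✓ (single-error assumption holds).
Step 4: error magnitude e = S_0/v_3 = S_0·∏_{j≠3}(α_3 − α_j) = 5·10 = 50 ≡ 11 (mod 13).
Step 5: correct position 3: c_3 = r_3 − e = 6 − 11 ≡ 8 (mod 13). Hence c = [11, 12, 8, 3, 10].
  Check: interpolating c through the α_i gives m(x) = 5 + 1·x (degree < 2) with m(α_i) = c_i for every i, so c is indeed a codeword.


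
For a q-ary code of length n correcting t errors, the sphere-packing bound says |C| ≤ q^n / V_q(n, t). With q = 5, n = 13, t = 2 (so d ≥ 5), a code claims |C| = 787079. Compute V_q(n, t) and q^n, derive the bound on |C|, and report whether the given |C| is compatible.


V_q(n, t) = 1301, q^n = 1220703125, Hamming bound = 938280, |C| = 787079 ≤ bound (satisfied).

Step 1: Compute V_q(n, t) = Σ_{j=0}^2 C(n, j) (q−1)^j.
  j = 0: C(13,0)·(4)^0 = 1·1 = 1.
  j = 1: C(13,1)·(4)^1 = 13·4 = 52.
  j = 2: C(13,2)·(4)^2 = 78·16 = 1248.
  V_q(n, t) = 1 + 52 + 1248 = 1301.
Step 2: q^n = 5^13 = 1220703125.
Step 3: Hamming bound ⌊q^n / V_q(n,t)⌋ = ⌊1220703125/1301⌋ = 938280.
Step 4: Compare |C| = 787079 to 938280: satisfied.
The claimed |C| lies below the Hamming bound.


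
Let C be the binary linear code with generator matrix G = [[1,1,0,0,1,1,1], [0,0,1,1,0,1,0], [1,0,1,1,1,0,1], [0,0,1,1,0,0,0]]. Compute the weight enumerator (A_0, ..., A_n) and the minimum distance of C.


Weight distribution: A_0 = 1, A_1 = 2, A_2 = 2, A_3 = 3, A_4 = 3, A_5 = 2, A_6 = 2, A_7 = 1. Minimum distance d = 1.

Enumerate all 2^4 = 16 messages m ∈ F_2^4.
For each, compute codeword c = mG in F_2^7, then tally its weight.
  m = 0000 → c = 0000000, weight = 0.
  m = 1000 → c = 1100111, weight = 5.
  m = 0100 → c = 0011010, weight = 3.
  m = 1100 → c = 1111101, weight = 6.
  m = 0010 → c = 1011101, weight = 5.
  m = 1010 → c = 0111010, weight = 4.
  m = 0110 → c = 1000111, weight = 4.
  m = 1110 → c = 0100000, weight = 1.
  m = 0001 → c = 0011000, weight = 2.
  m = 1001 → c = 1111111, weight = 7.
  m = 0101 → c = 0000010, weight = 1.
  m = 1101 → c = 1100101, weight = 4.
  m = 0011 → c = 1000101, weight = 3.
  m = 1011 → c = 0100010, weight = 2.
  m = 0111 → c = 1011111, weight = 6.
  m = 1111 → c = 0111000, weight = 3.
Tally weights:
  weight 0: 1 codewords.
  weight 1: 2 codewords.
  weight 2: 2 codewords.
  weight 3: 3 codewords.
  weight 4: 3 codewords.
  weight 5: 2 codewords.
  weight 6: 2 codewords.
  weight 7: 1 codewords.
Minimum distance d = smallest w > 0 with A_w > 0 = 1.
Sanity: Σ A_w = 16 = 2^4 = 16 ✓.


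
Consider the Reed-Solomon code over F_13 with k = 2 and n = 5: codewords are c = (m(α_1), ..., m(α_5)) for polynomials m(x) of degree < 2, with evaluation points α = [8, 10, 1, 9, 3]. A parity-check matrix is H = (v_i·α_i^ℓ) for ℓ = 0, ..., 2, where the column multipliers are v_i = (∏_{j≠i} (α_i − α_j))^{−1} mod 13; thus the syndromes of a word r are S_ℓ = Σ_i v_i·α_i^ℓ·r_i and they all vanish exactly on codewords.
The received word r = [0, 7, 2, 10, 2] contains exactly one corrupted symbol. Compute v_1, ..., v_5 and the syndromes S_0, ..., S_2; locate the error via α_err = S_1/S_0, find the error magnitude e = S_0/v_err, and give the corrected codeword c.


S = (1, 1, 1), error at position 3, error magnitude e = 7, c = [0, 7, 8, 10, 2].

Step 1: column multipliers v_i = (∏_{j≠i}(α_i − α_j))^{−1} mod 13.
  i = 1 (α = 8): (8−10)(8−1)(8−9)(8−3) = (−2)·7·(−1)·5 = 70 ≡ 5, so v_1 = 5^{−1} = 8 (mod 13).
  i = 2 (α = 10): (10−8)(10−1)(10−9)(10−3) = 2·9·1·7 = 126 ≡ 9, so v_2 = 9^{−1} = 3 (mod 13).
  i = 3 (α = 1): (1−8)(1−10)(1−9)(1−3) = (−7)·(−9)·(−8)·(−2) = 1008 ≡ 7, so v_3 = 7^{−1} = 2 (mod 13).
  i = 4 (α = 9): (9−8)(9−10)(9−1)(9−3) = 1·(−1)·8·6 = −48 ≡ 4, so v_4 = 4^{−1} = 10 (mod 13).
  i = 5 (α = 3): (3−8)(3−10)(3−1)(3−9) = (−5)·(−7)·2·(−6) = −420 ≡ 9, so v_5 = 9^{−1} = 3 (mod 13).
  v = [8, 3, 2, 10, 3].
Step 2: syndromes of r = [0, 7, 2, 10, 2] (all sums mod 13).
  S_0 = Σ v_i r_i = 8·0 + 3·7 + 2·2 + 10·10 + 3·2 = 131 ≡ 1.
  S_1 = Σ v_i α_i r_i = 8·8·0 + 3·10·7 + 2·1·2 + 10·9·10 + 3·3·2 = 1132 ≡ 1.
  α_i^2 mod 13 = [12, 9, 1, 3, 9].
  S_2 = Σ v_i α_i^2 r_i = 8·12·0 + 3·9·7 + 2·1·2 + 10·3·10 + 3·9·2 = 547 ≡ 1.
  S = (1, 1, 1) ≠ 0, so r is not a codeword (an error is present).
Step 3: locate the error. For a single error e at position i, S_ℓ = v_i·e·α_i^ℓ, so α_err = S_1/S_0.
  S_0^{−1} = 1^{−1} = 1 (mod 13), so α_err = 1·1 = 1 ≡ 1 = α_3. Error position i = 3.
  Consistency check: S_2/S_1 = 1·1 = 1 ≡ 1 = α_err ✓ (single-error assumption holds).
Step 4: error magnitude e = S_0/v_3 = S_0·∏_{j≠3}(α_3 − α_j) = 1·7 = 7 ≡ 7 (mod 13).
Step 5: correct position 3: c_3 = r_3 − e = 2 − 7 ≡ 8 (mod 13). Hence c = [0, 7, 8, 10, 2].
  Check: interpolating c through the α_i gives m(x) = 11 + 10·x (degree < 2) with m(α_i) = c_i for every i, so c is indeed a codeword.


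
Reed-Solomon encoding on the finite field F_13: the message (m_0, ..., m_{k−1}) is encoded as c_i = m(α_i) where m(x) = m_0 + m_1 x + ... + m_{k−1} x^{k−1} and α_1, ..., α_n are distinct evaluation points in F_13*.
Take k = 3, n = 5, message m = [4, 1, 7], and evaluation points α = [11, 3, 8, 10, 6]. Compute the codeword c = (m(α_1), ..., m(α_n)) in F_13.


c = [4, 5, 5, 12, 2]

Message polynomial: m(x) = 4 + 1·x + 7·x^2 (mod 13).
For each evaluation point α_i, compute m(α_i) mod 13:
  α_1 = 11: Horner steps 7 → 0 → 4, so m(11) = 4.
  α_2 = 3: Horner steps 7 → 9 → 5, so m(3) = 5.
  α_3 = 8: Horner steps 7 → 5 → 5, so m(8) = 5.
  α_4 = 10: Horner steps 7 → 6 → 12, so m(10) = 12.
  α_5 = 6: Horner steps 7 → 4 → 2, so m(6) = 2.
Codeword c = [4, 5, 5, 12, 2] ∈ F_13^5.


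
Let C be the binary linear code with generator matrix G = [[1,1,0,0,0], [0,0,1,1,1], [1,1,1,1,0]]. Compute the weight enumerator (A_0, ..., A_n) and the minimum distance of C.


Weight distribution: A_0 = 1, A_1 = 1, A_2 = 2, A_3 = 2, A_4 = 1, A_5 = 1. Minimum distance d = 1.

Enumerate all 2^3 = 8 messages m ∈ F_2^3.
For each, compute codeword c = mG in F_2^5, then tally its weight.
  m = 000 → c = 00000, weight = 0.
  m = 100 → c = 11000, weight = 2.
  m = 010 → c = 00111, weight = 3.
  m = 110 → c = 11111, weight = 5.
  m = 001 → c = 11110, weight = 4.
  m = 101 → c = 00110, weight = 2.
  m = 011 → c = 11001, weight = 3.
  m = 111 → c = 00001, weight = 1.
Tally weights:
  weight 0: 1 codewords.
  weight 1: 1 codewords.
  weight 2: 2 codewords.
  weight 3: 2 codewords.
  weight 4: 1 codewords.
  weight 5: 1 codewords.
Minimum distance d = smallest w > 0 with A_w > 0 = 1.
Sanity: Σ A_w = 8 = 2^3 = 8 ✓.
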